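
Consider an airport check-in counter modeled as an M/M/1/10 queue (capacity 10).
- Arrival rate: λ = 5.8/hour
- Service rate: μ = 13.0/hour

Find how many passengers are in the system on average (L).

ρ = λ/μ = 5.8/13.0 = 0.44615
P₀ = (1-ρ)/(1-ρ^(K+1)) = (1-0.44615)/(1-0.44615^11) = 0.5538/0.9999 = 0.5539
P_K = P₀×ρ^K = 0.5539 × 0.44615^10 = 0.5539 × 0.0003125 = 0.0001731
L = ρ[1 - (K+1)ρ^K + Kρ^(K+1)] / [(1-ρ)(1-ρ^(K+1))]
L = 0.44615 × (1 - 11×0.0003125 + 10×0.0001394) / ((1 - 0.44615) × (1 - 0.0001394)) = 0.8040 passengers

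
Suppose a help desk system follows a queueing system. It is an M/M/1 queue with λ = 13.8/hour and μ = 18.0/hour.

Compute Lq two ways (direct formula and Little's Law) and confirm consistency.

Method 1 (direct): Lq = λ²/(μ(μ-λ)) = 190.44/(18.0 × 4.20) = 2.5190

Method 2 (Little's Law):
W = 1/(μ-λ) = 1/4.20 = 0.23809524
Wq = W - 1/μ = 0.23809524 - 0.055555556 = 0.1825397
Lq = λWq = 13.8 × 0.1825397 = 2.5190 ✔ (matches Method 1)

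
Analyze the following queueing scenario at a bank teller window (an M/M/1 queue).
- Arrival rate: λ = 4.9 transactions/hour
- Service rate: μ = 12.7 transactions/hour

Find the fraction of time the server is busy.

Server utilization: ρ = λ/μ
ρ = 4.9/12.7 = 0.3858
The server is busy 38.58% of the time.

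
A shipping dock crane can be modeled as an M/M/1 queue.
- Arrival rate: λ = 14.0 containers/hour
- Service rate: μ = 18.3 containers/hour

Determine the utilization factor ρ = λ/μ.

Server utilization: ρ = λ/μ
ρ = 14.0/18.3 = 0.7650
The server is busy 76.50% of the time.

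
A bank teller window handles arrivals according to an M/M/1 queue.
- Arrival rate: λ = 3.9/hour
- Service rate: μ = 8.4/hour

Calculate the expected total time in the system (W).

First, compute utilization: ρ = λ/μ = 3.9/8.4 = 0.4643
For M/M/1: W = 1/(μ-λ)
W = 1/(8.4-3.9) = 1/4.50
W = 0.2222 hours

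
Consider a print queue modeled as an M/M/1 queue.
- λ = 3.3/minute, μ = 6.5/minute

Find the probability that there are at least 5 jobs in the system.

ρ = λ/μ = 3.3/6.5 = 0.5077
P(N ≥ n) = ρⁿ
P(N ≥ 5) = 0.5077^5
P(N ≥ 5) = 0.03373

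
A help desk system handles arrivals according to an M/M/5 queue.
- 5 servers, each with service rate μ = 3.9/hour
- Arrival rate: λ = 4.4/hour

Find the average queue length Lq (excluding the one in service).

Traffic intensity: ρ = λ/(cμ) = 4.4/(5×3.9) = 0.2256
Since ρ = 0.2256 < 1, system is stable.
Offered load a = λ/μ = cρ = 4.4/3.9 = 1.1282
P₀ = [ Σₙ₌₀^4 aⁿ/n! + a^5/(5!(1-ρ)) ]⁻¹
Σ = a^0/0! + a^1/1! + a^2/2! + a^3/3! + a^4/4! = 1.0000 + 1.1282 + 0.63642 + 0.23934 + 0.067506 = 3.0715
a^5/(5!(1-ρ)) = 1.8278/(120 × 0.7744) = 0.01967
P₀ = 1/(3.0715 + 0.01967) = 0.3235
Lq = P₀·a^5·ρ / (5!(1-ρ)²) = 0.3235 × 1.8278 × 0.2256 / (120 × 0.5996) = 0.001854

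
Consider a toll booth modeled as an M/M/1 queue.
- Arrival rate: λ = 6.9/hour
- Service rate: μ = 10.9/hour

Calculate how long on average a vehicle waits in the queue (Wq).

First, compute utilization: ρ = λ/μ = 6.9/10.9 = 0.6330
For M/M/1: Wq = λ/(μ(μ-λ))
Wq = 6.9/(10.9 × (10.9-6.9))
Wq = 6.9/(10.9 × 4.00)
Wq = 0.1583 hours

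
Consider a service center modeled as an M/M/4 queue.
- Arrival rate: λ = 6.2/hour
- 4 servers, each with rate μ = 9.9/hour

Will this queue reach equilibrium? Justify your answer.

Stability requires ρ = λ/(cμ) < 1
ρ = 6.2/(4 × 9.9) = 6.2/39.60 = 0.1566
Since 0.1566 < 1, the system is STABLE.
The servers are busy 15.66% of the time.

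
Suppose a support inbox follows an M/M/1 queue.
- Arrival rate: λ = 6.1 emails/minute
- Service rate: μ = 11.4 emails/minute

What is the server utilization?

Server utilization: ρ = λ/μ
ρ = 6.1/11.4 = 0.5351
The server is busy 53.51% of the time.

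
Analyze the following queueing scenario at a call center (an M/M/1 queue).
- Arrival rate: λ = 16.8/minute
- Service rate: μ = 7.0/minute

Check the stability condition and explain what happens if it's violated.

Stability requires ρ = λ/(cμ) < 1
ρ = 16.8/(1 × 7.0) = 16.8/7.00 = 2.4000
Since 2.4000 ≥ 1, the system is UNSTABLE.
Queue grows without bound. Need μ > λ = 16.8.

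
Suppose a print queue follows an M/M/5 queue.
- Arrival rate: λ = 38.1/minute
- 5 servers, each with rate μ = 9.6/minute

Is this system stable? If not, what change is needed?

Stability requires ρ = λ/(cμ) < 1
ρ = 38.1/(5 × 9.6) = 38.1/48.00 = 0.7938
Since 0.7938 < 1, the system is STABLE.
The servers are busy 79.38% of the time.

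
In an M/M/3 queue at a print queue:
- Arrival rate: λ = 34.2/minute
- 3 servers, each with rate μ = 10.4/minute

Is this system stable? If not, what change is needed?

Stability requires ρ = λ/(cμ) < 1
ρ = 34.2/(3 × 10.4) = 34.2/31.20 = 1.0962
Since 1.0962 ≥ 1, the system is UNSTABLE.
Need c > λ/μ = 34.2/10.4 = 3.29.
Minimum servers needed: c = 4.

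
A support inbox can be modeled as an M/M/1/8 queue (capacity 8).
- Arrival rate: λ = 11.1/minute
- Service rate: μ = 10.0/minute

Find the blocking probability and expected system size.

ρ = λ/μ = 11.1/10.0 = 1.1100
P₀ = (1-ρ)/(1-ρ^(K+1)) = (1-1.1100)/(1-1.1100^9) = -0.1100/-1.5580 = 0.07060
P_K = P₀×ρ^K = 0.07060 × 1.1100^8 = 0.07060 × 2.3045 = 0.1627
Blocking probability P_8 = 0.1627 (16.27%)
L = ρ[1 - (K+1)ρ^K + Kρ^(K+1)] / [(1-ρ)(1-ρ^(K+1))]
L = 1.1100 × (1 - 9×2.30454 + 8×2.55804) / ((1 - 1.1100) × (1 - 2.55804)) = 4.6856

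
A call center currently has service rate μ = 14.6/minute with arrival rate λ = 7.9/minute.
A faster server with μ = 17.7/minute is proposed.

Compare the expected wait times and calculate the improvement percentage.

System 1: ρ₁ = 7.9/14.6 = 0.5411, W₁ = 1/(14.6-7.9) = 0.14925
System 2: ρ₂ = 7.9/17.7 = 0.4463, W₂ = 1/(17.7-7.9) = 0.10204
Improvement: (W₁-W₂)/W₁ = (0.14925-0.10204)/0.14925 = 31.63%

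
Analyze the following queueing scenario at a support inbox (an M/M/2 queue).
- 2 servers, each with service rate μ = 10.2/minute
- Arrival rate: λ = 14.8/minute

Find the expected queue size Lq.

Traffic intensity: ρ = λ/(cμ) = 14.8/(2×10.2) = 0.7255
Since ρ = 0.7255 < 1, system is stable.
Offered load a = λ/μ = cρ = 14.8/10.2 = 1.4510
P₀ = [ Σₙ₌₀^1 aⁿ/n! + a^2/(2!(1-ρ)) ]⁻¹
Σ = a^0/0! + a^1/1! = 1.0000 + 1.4510 = 2.4510
a^2/(2!(1-ρ)) = 2.1053/(2 × 0.27451) = 3.8347
P₀ = 1/(2.4510 + 3.8347) = 0.1591
Lq = P₀·a^2·ρ / (2!(1-ρ)²) = 0.1591 × 2.1053 × 0.7255 / (2 × 0.07536) = 1.6123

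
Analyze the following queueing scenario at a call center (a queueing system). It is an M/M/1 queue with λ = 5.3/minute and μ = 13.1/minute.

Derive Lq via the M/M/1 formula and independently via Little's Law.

Method 1 (direct): Lq = λ²/(μ(μ-λ)) = 28.09/(13.1 × 7.80) = 0.2749

Method 2 (Little's Law):
W = 1/(μ-λ) = 1/7.80 = 0.12821
Wq = W - 1/μ = 0.12821 - 0.076336 = 0.05187
Lq = λWq = 5.3 × 0.05187 = 0.2749 ✔ (matches Method 1)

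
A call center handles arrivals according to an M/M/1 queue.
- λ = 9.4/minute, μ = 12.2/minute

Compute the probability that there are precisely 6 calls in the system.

ρ = λ/μ = 9.4/12.2 = 0.7705
P(n) = (1-ρ)ρⁿ
P(6) = (1-0.7705) × 0.7705^6
P(6) = 0.22950 × 0.20924
P(6) = 0.04802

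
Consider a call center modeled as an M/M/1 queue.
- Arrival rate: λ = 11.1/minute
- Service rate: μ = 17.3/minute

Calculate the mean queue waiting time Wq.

First, compute utilization: ρ = λ/μ = 11.1/17.3 = 0.6416
For M/M/1: Wq = λ/(μ(μ-λ))
Wq = 11.1/(17.3 × (17.3-11.1))
Wq = 11.1/(17.3 × 6.20)
Wq = 0.1035 minutes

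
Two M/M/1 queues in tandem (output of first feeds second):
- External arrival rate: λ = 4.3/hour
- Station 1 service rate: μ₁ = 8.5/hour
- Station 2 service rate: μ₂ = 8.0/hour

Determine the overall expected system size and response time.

By Jackson's theorem, each station behaves as independent M/M/1.
Station 1: ρ₁ = 4.3/8.5 = 0.5059, L₁ = ρ₁/(1-ρ₁) = λ/(μ₁-λ) = 4.3/4.20 = 1.0238
Station 2: ρ₂ = 4.3/8.0 = 0.5375, L₂ = ρ₂/(1-ρ₂) = λ/(μ₂-λ) = 4.3/3.70 = 1.1622
Total: L = L₁ + L₂ = 1.0238 + 1.1622 = 2.1860
W = L/λ = 2.1860/4.3 = 0.5084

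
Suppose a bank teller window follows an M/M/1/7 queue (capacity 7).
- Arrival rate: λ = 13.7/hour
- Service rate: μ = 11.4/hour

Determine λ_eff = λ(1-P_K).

ρ = λ/μ = 13.7/11.4 = 1.20175
P₀ = (1-ρ)/(1-ρ^(K+1)) = (1-1.20175)/(1-1.20175^8) = -0.20175/-3.3502 = 0.06022
P_K = P₀×ρ^K = 0.06022 × 1.20175^7 = 0.06022 × 3.6199 = 0.2180
λ_eff = λ(1-P_K) = 13.7 × (1 - 0.21799) = 13.7 × 0.78201 = 10.7135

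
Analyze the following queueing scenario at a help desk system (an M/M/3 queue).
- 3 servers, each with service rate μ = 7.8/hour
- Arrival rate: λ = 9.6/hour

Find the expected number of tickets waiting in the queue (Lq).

Traffic intensity: ρ = λ/(cμ) = 9.6/(3×7.8) = 0.4103
Since ρ = 0.4103 < 1, system is stable.
Offered load a = λ/μ = cρ = 9.6/7.8 = 1.2308
P₀ = [ Σₙ₌₀^2 aⁿ/n! + a^3/(3!(1-ρ)) ]⁻¹
Σ = a^0/0! + a^1/1! + a^2/2! = 1.0000 + 1.2308 + 0.7574 = 2.9882
a^3/(3!(1-ρ)) = 1.8644/(6 × 0.5897) = 0.5269
P₀ = 1/(2.9882 + 0.5269) = 0.2845
Lq = P₀·a^3·ρ / (3!(1-ρ)²) = 0.2845 × 1.8644 × 0.4103 / (6 × 0.3478) = 0.1043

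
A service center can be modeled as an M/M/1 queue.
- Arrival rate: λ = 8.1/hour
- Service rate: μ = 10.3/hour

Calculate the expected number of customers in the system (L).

ρ = λ/μ = 8.1/10.3 = 0.7864
For M/M/1: L = λ/(μ-λ)
L = 8.1/(10.3-8.1) = 8.1/2.20
L = 3.6818 customers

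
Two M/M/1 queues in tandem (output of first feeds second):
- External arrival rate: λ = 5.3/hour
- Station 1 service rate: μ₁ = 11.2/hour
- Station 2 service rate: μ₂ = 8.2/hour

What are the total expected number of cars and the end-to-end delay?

By Jackson's theorem, each station behaves as independent M/M/1.
Station 1: ρ₁ = 5.3/11.2 = 0.4732, L₁ = ρ₁/(1-ρ₁) = λ/(μ₁-λ) = 5.3/5.90 = 0.8983
Station 2: ρ₂ = 5.3/8.2 = 0.6463, L₂ = ρ₂/(1-ρ₂) = λ/(μ₂-λ) = 5.3/2.90 = 1.8276
Total: L = L₁ + L₂ = 0.8983 + 1.8276 = 2.7259
W = L/λ = 2.7259/5.3 = 0.5143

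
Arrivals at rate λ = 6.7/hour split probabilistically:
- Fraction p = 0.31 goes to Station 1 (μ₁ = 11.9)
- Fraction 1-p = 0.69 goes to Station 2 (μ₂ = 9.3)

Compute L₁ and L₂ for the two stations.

Effective rates: λ₁ = 6.7×0.31 = 2.077, λ₂ = 6.7×0.69 = 4.623
Station 1: ρ₁ = 2.077/11.9 = 0.1745, L₁ = ρ₁/(1-ρ₁) = 0.1745/(1-0.1745) = 0.2114
Station 2: ρ₂ = 4.623/9.3 = 0.4971, L₂ = ρ₂/(1-ρ₂) = 0.4971/(1-0.4971) = 0.9885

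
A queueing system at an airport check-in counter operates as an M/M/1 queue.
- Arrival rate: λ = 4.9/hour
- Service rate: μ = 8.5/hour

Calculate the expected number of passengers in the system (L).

ρ = λ/μ = 4.9/8.5 = 0.5765
For M/M/1: L = λ/(μ-λ)
L = 4.9/(8.5-4.9) = 4.9/3.60
L = 1.3611 passengers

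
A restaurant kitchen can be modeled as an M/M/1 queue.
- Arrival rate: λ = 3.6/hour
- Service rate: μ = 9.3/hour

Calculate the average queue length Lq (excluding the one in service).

ρ = λ/μ = 3.6/9.3 = 0.3871
For M/M/1: Lq = λ²/(μ(μ-λ))
Lq = 12.96/(9.3 × 5.70)
Lq = 0.2445 orders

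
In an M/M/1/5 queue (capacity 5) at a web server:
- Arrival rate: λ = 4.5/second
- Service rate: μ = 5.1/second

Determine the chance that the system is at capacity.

ρ = λ/μ = 4.5/5.1 = 0.88235
P₀ = (1-ρ)/(1-ρ^(K+1)) = (1-0.88235)/(1-0.88235^6) = 0.11765/0.52811 = 0.2228
P_K = P₀×ρ^K = 0.22278 × 0.88235^5 = 0.22278 × 0.53482 = 0.1191
Blocking probability = 11.91%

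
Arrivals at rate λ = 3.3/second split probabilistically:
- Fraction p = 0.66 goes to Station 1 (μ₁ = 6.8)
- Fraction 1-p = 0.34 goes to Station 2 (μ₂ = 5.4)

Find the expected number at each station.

Effective rates: λ₁ = 3.3×0.66 = 2.178, λ₂ = 3.3×0.34 = 1.122
Station 1: ρ₁ = 2.178/6.8 = 0.3203, L₁ = ρ₁/(1-ρ₁) = 0.3203/(1-0.3203) = 0.4712
Station 2: ρ₂ = 1.122/5.4 = 0.2078, L₂ = ρ₂/(1-ρ₂) = 0.2078/(1-0.2078) = 0.2623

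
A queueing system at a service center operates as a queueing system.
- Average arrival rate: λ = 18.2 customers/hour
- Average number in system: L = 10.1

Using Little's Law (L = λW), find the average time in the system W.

Little's Law: L = λW, so W = L/λ
W = 10.1/18.2 = 0.5549 hours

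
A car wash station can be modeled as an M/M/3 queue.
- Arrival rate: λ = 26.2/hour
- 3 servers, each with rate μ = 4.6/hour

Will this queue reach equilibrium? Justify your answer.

Stability requires ρ = λ/(cμ) < 1
ρ = 26.2/(3 × 4.6) = 26.2/13.80 = 1.8986
Since 1.8986 ≥ 1, the system is UNSTABLE.
Need c > λ/μ = 26.2/4.6 = 5.70.
Minimum servers needed: c = 6.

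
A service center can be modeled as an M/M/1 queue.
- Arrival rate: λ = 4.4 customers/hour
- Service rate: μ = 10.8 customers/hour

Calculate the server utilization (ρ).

Server utilization: ρ = λ/μ
ρ = 4.4/10.8 = 0.4074
The server is busy 40.74% of the time.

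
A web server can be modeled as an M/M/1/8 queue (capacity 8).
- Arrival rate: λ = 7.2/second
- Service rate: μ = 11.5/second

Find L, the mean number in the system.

ρ = λ/μ = 7.2/11.5 = 0.62609
P₀ = (1-ρ)/(1-ρ^(K+1)) = (1-0.62609)/(1-0.62609^9) = 0.3739/0.9852 = 0.3795
P_K = P₀×ρ^K = 0.3795 × 0.62609^8 = 0.3795 × 0.02361 = 0.008960
L = ρ[1 - (K+1)ρ^K + Kρ^(K+1)] / [(1-ρ)(1-ρ^(K+1))]
L = 0.62609 × (1 - 9×0.02361 + 8×0.01478) / ((1 - 0.62609) × (1 - 0.01478)) = 1.5394 requests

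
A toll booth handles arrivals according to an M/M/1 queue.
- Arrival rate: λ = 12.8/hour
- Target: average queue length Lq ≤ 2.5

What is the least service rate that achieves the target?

For M/M/1: Lq = λ²/(μ(μ-λ))
Need Lq ≤ 2.5, i.e. μ(μ-λ) ≥ λ²/2.5
μ² - 12.8μ - 163.84/2.5 ≥ 0  →  μ² - 12.8μ - 65.5360 ≥ 0
Quadratic formula (positive root): μ = [λ + √(λ² + 4×65.5360)]/2
Discriminant: 163.84 + 4×65.5360 = 425.9840, √425.9840 = 20.6394
μ ≥ (12.8 + 20.6394)/2 = 16.7197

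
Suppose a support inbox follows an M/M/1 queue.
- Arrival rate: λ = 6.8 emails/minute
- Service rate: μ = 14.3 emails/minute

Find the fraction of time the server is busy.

Server utilization: ρ = λ/μ
ρ = 6.8/14.3 = 0.4755
The server is busy 47.55% of the time.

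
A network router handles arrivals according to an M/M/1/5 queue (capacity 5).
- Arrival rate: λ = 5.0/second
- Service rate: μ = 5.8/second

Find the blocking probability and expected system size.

ρ = λ/μ = 5.0/5.8 = 0.86207
P₀ = (1-ρ)/(1-ρ^(K+1)) = (1-0.86207)/(1-0.86207^6) = 0.13793/0.58955 = 0.2340
P_K = P₀×ρ^K = 0.2340 × 0.86207^5 = 0.2340 × 0.4761 = 0.1114
Blocking probability P_5 = 0.1114 (11.14%)
L = ρ[1 - (K+1)ρ^K + Kρ^(K+1)] / [(1-ρ)(1-ρ^(K+1))]
L = 0.86207 × (1 - 6×0.47612 + 5×0.41045) / ((1 - 0.86207) × (1 - 0.41045)) = 2.0729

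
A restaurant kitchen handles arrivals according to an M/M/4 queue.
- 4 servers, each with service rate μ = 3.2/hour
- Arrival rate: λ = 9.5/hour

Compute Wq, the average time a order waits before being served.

Traffic intensity: ρ = λ/(cμ) = 9.5/(4×3.2) = 0.7422
Since ρ = 0.7422 < 1, system is stable.
Offered load a = λ/μ = cρ = 9.5/3.2 = 2.9688
P₀ = [ Σₙ₌₀^3 aⁿ/n! + a^4/(4!(1-ρ)) ]⁻¹
Σ = a^0/0! + a^1/1! + a^2/2! + a^3/3! = 1.0000 + 2.9688 + 4.4067 + 4.3608 = 12.7363
a^4/(4!(1-ρ)) = 77.6774/(24 × 0.257812) = 12.5539
P₀ = 1/(12.7363 + 12.5539) = 0.03954
Lq = P₀·a^4·ρ / (4!(1-ρ)²) = 0.039541 × 77.6774 × 0.74219 / (24 × 0.066467) = 1.4290
Wq = Lq/λ = 1.4290/9.5 = 0.1504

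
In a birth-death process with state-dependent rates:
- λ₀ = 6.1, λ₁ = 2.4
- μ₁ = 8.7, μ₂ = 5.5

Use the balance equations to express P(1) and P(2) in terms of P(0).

Balance equations:
State 0: λ₀P₀ = μ₁P₁ → P₁ = (λ₀/μ₁)P₀ = (6.1/8.7)P₀ = 0.7011P₀
State 1: P₂ = (λ₀λ₁)/(μ₁μ₂)P₀ = (6.1×2.4)/(8.7×5.5)P₀ = 0.3060P₀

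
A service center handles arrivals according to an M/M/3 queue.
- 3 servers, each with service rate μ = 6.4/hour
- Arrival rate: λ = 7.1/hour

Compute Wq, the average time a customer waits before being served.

Traffic intensity: ρ = λ/(cμ) = 7.1/(3×6.4) = 0.3698
Since ρ = 0.3698 < 1, system is stable.
Offered load a = λ/μ = cρ = 7.1/6.4 = 1.1094
P₀ = [ Σₙ₌₀^2 aⁿ/n! + a^3/(3!(1-ρ)) ]⁻¹
Σ = a^0/0! + a^1/1! + a^2/2! = 1.00000 + 1.10937 + 0.615356 = 2.7247
a^3/(3!(1-ρ)) = 1.3653/(6 × 0.6302) = 0.3611
P₀ = 1/(2.7247 + 0.3611) = 0.3241
Lq = P₀·a^3·ρ / (3!(1-ρ)²) = 0.3241 × 1.3653 × 0.3698 / (6 × 0.3972) = 0.06866
Wq = Lq/λ = 0.06866/7.1 = 0.009670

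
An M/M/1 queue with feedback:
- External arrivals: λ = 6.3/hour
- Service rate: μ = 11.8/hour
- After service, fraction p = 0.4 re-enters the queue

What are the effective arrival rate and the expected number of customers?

Effective arrival rate: λ_eff = λ/(1-p) = 6.3/(1-0.4) = 6.3/0.60 = 10.5000
ρ = λ_eff/μ = 10.5000/11.8 = 0.88983
L = ρ/(1-ρ) = 0.88983/(1-0.88983) = 8.0769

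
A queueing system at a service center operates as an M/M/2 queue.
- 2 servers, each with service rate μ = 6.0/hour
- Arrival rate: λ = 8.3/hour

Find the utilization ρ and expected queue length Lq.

Traffic intensity: ρ = λ/(cμ) = 8.3/(2×6.0) = 0.6917
Since ρ = 0.6917 < 1, system is stable.
Offered load a = λ/μ = cρ = 8.3/6.0 = 1.3833
P₀ = [ Σₙ₌₀^1 aⁿ/n! + a^2/(2!(1-ρ)) ]⁻¹
Σ = a^0/0! + a^1/1! = 1.0000 + 1.3833 = 2.3833
a^2/(2!(1-ρ)) = 1.9136/(2 × 0.30833) = 3.1032
P₀ = 1/(2.3833 + 3.1032) = 0.1823
Lq = P₀·a^2·ρ / (2!(1-ρ)²) = 0.18227 × 1.9136 × 0.69167 / (2 × 0.095069) = 1.2688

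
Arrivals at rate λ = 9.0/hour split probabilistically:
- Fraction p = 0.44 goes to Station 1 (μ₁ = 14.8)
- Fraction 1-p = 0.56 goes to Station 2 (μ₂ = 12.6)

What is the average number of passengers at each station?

Effective rates: λ₁ = 9.0×0.44 = 3.96, λ₂ = 9.0×0.56 = 5.04
Station 1: ρ₁ = 3.96/14.8 = 0.26757, L₁ = ρ₁/(1-ρ₁) = 0.26757/(1-0.26757) = 0.3653
Station 2: ρ₂ = 5.04/12.6 = 0.4000, L₂ = ρ₂/(1-ρ₂) = 0.4000/(1-0.4000) = 0.6667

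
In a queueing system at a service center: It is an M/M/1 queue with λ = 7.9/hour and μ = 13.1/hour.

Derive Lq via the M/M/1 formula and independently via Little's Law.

Method 1 (direct): Lq = λ²/(μ(μ-λ)) = 62.41/(13.1 × 5.20) = 0.9162

Method 2 (Little's Law):
W = 1/(μ-λ) = 1/5.20 = 0.19231
Wq = W - 1/μ = 0.19231 - 0.076336 = 0.11597
Lq = λWq = 7.9 × 0.11597 = 0.9162 ✔ (matches Method 1)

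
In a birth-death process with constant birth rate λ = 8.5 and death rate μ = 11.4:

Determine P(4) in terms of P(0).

For constant rates: P(n)/P(0) = (λ/μ)^n
P(4)/P(0) = (8.5/11.4)^4 = 0.74561^4 = 0.3091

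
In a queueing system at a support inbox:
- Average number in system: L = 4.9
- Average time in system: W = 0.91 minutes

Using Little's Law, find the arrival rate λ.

Little's Law: L = λW, so λ = L/W
λ = 4.9/0.91 = 5.3846 emails/minute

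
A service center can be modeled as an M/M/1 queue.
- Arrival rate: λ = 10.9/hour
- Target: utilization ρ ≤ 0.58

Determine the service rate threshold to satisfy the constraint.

ρ = λ/μ, so μ = λ/ρ
μ ≥ 10.9/0.58 = 18.7931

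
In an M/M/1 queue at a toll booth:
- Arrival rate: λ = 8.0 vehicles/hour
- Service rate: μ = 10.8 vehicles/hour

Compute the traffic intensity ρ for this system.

Server utilization: ρ = λ/μ
ρ = 8.0/10.8 = 0.7407
The server is busy 74.07% of the time.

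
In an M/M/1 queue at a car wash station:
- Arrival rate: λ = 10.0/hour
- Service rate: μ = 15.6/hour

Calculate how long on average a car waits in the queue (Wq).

First, compute utilization: ρ = λ/μ = 10.0/15.6 = 0.6410
For M/M/1: Wq = λ/(μ(μ-λ))
Wq = 10.0/(15.6 × (15.6-10.0))
Wq = 10.0/(15.6 × 5.60)
Wq = 0.1145 hours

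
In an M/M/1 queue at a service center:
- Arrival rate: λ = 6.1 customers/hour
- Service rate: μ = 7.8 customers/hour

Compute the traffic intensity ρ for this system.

Server utilization: ρ = λ/μ
ρ = 6.1/7.8 = 0.7821
The server is busy 78.21% of the time.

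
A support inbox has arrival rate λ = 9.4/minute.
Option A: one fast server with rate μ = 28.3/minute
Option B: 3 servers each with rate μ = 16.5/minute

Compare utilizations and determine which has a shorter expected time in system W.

Option A: single server μ = 28.3 (M/M/1)
  ρ_A = 9.4/28.3 = 0.3322
  W_A = 1/(μ-λ) = 1/(28.3-9.4) = 1/18.90 = 0.05291

Option B: 3 servers μ = 16.5 (M/M/3)
  ρ_B = λ/(cμ) = 9.4/(3×16.5) = 0.1899
  Offered load a = λ/μ = cρ = 9.4/16.5 = 0.5697
  P₀ = [ Σₙ₌₀^2 aⁿ/n! + a^3/(3!(1-ρ)) ]⁻¹
  Σ = a^0/0! + a^1/1! + a^2/2! = 1.0000 + 0.5697 + 0.1623 = 1.7320
  a^3/(3!(1-ρ)) = 0.1849/(6 × 0.8101) = 0.03804
  P₀ = 1/(1.7320 + 0.03804) = 0.5650
  Lq = P₀·a^3·ρ / (3!(1-ρ)²) = 0.5650 × 0.1849 × 0.1899 / (6 × 0.6563) = 0.005038
  Wq_B = Lq/λ = 0.00503788/9.4 = 0.00053594
  W_B = Wq_B + 1/μ = 0.00053594 + 0.060606 = 0.06114

Since W_A = 0.05291 < W_B = 0.06114, Option A (single fast server) has the shorter time in system.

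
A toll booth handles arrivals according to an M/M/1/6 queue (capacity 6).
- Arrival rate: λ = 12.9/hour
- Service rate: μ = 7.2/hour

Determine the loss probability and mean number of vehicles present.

ρ = λ/μ = 12.9/7.2 = 1.79167
P₀ = (1-ρ)/(1-ρ^(K+1)) = (1-1.79167)/(1-1.79167^7) = -0.7917/-58.2661 = 0.01359
P_K = P₀×ρ^K = 0.013587 × 1.79167^6 = 0.013587 × 33.0787 = 0.4494
Blocking probability P_6 = 0.4494 (44.94%)
L = ρ[1 - (K+1)ρ^K + Kρ^(K+1)] / [(1-ρ)(1-ρ^(K+1))]
L = 1.79167 × (1 - 7×33.0787 + 6×59.2661) / ((1 - 1.79167) × (1 - 59.2661)) = 4.8570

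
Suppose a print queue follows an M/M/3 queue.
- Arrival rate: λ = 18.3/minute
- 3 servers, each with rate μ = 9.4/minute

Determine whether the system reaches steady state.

Stability requires ρ = λ/(cμ) < 1
ρ = 18.3/(3 × 9.4) = 18.3/28.20 = 0.6489
Since 0.6489 < 1, the system is STABLE.
The servers are busy 64.89% of the time.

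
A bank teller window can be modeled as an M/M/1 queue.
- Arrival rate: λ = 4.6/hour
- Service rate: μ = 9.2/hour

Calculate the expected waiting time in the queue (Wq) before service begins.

First, compute utilization: ρ = λ/μ = 4.6/9.2 = 0.5000
For M/M/1: Wq = λ/(μ(μ-λ))
Wq = 4.6/(9.2 × (9.2-4.6))
Wq = 4.6/(9.2 × 4.60)
Wq = 0.1087 hours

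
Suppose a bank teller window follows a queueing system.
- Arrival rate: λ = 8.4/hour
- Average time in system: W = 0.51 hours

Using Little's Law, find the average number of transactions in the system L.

Little's Law: L = λW
L = 8.4 × 0.51 = 4.2840 transactions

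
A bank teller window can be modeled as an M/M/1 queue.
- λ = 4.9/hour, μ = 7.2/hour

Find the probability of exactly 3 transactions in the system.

ρ = λ/μ = 4.9/7.2 = 0.6806
P(n) = (1-ρ)ρⁿ
P(3) = (1-0.6806) × 0.6806^3
P(3) = 0.3194 × 0.3153
P(3) = 0.1007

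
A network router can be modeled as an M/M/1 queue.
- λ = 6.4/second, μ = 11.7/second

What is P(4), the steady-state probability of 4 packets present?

ρ = λ/μ = 6.4/11.7 = 0.5470
P(n) = (1-ρ)ρⁿ
P(4) = (1-0.5470) × 0.5470^4
P(4) = 0.4530 × 0.08953
P(4) = 0.04056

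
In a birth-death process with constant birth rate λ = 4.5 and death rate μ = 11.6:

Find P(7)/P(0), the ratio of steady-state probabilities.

For constant rates: P(n)/P(0) = (λ/μ)^n
P(7)/P(0) = (4.5/11.6)^7 = 0.38793^7 = 0.001322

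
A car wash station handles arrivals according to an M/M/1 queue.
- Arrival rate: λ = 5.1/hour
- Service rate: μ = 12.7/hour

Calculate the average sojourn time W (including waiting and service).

First, compute utilization: ρ = λ/μ = 5.1/12.7 = 0.4016
For M/M/1: W = 1/(μ-λ)
W = 1/(12.7-5.1) = 1/7.60
W = 0.1316 hours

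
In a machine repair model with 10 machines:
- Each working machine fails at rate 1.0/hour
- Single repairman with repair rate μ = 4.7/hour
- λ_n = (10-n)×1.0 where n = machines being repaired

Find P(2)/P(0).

P(2)/P(0) = ∏_{i=0}^{2-1} λ_i/μ_{i+1}
= (10-0)×1.0/4.7 × (10-1)×1.0/4.7
= 4.0742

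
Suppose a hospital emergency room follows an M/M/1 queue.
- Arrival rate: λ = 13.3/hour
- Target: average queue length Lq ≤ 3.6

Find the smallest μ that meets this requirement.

For M/M/1: Lq = λ²/(μ(μ-λ))
Need Lq ≤ 3.6, i.e. μ(μ-λ) ≥ λ²/3.6
μ² - 13.3μ - 176.89/3.6 ≥ 0  →  μ² - 13.3μ - 49.1361 ≥ 0
Quadratic formula (positive root): μ = [λ + √(λ² + 4×49.1361)]/2
Discriminant: 176.89 + 4×49.1361 = 373.4344, √373.4344 = 19.3245
μ ≥ (13.3 + 19.3245)/2 = 16.3122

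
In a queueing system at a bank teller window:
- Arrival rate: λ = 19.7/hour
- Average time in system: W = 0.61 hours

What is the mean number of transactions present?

Little's Law: L = λW
L = 19.7 × 0.61 = 12.0170 transactions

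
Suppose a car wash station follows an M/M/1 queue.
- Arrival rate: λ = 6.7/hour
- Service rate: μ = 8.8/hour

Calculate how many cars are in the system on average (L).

ρ = λ/μ = 6.7/8.8 = 0.7614
For M/M/1: L = λ/(μ-λ)
L = 6.7/(8.8-6.7) = 6.7/2.10
L = 3.1905 cars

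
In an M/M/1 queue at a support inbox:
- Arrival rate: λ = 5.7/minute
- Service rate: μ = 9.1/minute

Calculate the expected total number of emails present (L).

ρ = λ/μ = 5.7/9.1 = 0.6264
For M/M/1: L = λ/(μ-λ)
L = 5.7/(9.1-5.7) = 5.7/3.40
L = 1.6765 emails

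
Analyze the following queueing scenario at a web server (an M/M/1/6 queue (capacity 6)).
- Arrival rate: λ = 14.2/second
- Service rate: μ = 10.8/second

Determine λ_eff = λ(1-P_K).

ρ = λ/μ = 14.2/10.8 = 1.3148
P₀ = (1-ρ)/(1-ρ^(K+1)) = (1-1.3148)/(1-1.3148^7) = -0.3148/-5.7923 = 0.05435
P_K = P₀×ρ^K = 0.05435 × 1.3148^6 = 0.05435 × 5.1660 = 0.2808
λ_eff = λ(1-P_K) = 14.2 × (1 - 0.28077) = 14.2 × 0.71923 = 10.2131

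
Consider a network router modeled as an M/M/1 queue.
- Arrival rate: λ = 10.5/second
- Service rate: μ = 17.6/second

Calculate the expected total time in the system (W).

First, compute utilization: ρ = λ/μ = 10.5/17.6 = 0.5966
For M/M/1: W = 1/(μ-λ)
W = 1/(17.6-10.5) = 1/7.10
W = 0.1408 seconds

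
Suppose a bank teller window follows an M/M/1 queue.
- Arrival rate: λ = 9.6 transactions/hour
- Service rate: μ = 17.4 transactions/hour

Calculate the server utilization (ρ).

Server utilization: ρ = λ/μ
ρ = 9.6/17.4 = 0.5517
The server is busy 55.17% of the time.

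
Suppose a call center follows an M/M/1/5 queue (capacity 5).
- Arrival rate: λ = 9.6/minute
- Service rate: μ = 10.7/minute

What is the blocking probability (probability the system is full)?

ρ = λ/μ = 9.6/10.7 = 0.8972
P₀ = (1-ρ)/(1-ρ^(K+1)) = (1-0.8972)/(1-0.8972^6) = 0.1028/0.4784 = 0.2149
P_K = P₀×ρ^K = 0.2149 × 0.8972^5 = 0.2149 × 0.5814 = 0.1249
Blocking probability = 12.49%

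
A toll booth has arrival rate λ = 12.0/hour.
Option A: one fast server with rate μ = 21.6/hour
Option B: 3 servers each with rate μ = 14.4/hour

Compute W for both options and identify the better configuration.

Option A: single server μ = 21.6 (M/M/1)
  ρ_A = 12.0/21.6 = 0.5556
  W_A = 1/(μ-λ) = 1/(21.6-12.0) = 1/9.60 = 0.1042

Option B: 3 servers μ = 14.4 (M/M/3)
  ρ_B = λ/(cμ) = 12.0/(3×14.4) = 0.2778
  Offered load a = λ/μ = cρ = 12.0/14.4 = 0.8333
  P₀ = [ Σₙ₌₀^2 aⁿ/n! + a^3/(3!(1-ρ)) ]⁻¹
  Σ = a^0/0! + a^1/1! + a^2/2! = 1.0000 + 0.83333 + 0.34722 = 2.1806
  a^3/(3!(1-ρ)) = 0.57870/(6 × 0.72222) = 0.1335
  P₀ = 1/(2.1806 + 0.1335) = 0.4321
  Lq = P₀·a^3·ρ / (3!(1-ρ)²) = 0.4321 × 0.5787 × 0.2778 / (6 × 0.5216) = 0.02220
  Wq_B = Lq/λ = 0.02220/12.0 = 0.001850
  W_B = Wq_B + 1/μ = 0.001850 + 0.06944 = 0.07129

Since W_B = 0.07129 < W_A = 0.1042, Option B (multiple servers) has the shorter time in system.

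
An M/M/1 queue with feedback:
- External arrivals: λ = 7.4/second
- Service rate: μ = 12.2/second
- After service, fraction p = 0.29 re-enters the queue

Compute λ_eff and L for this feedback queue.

Effective arrival rate: λ_eff = λ/(1-p) = 7.4/(1-0.29) = 7.4/0.71 = 10.422535
ρ = λ_eff/μ = 10.422535/12.2 = 0.854306
L = ρ/(1-ρ) = 0.854306/(1-0.854306) = 5.8637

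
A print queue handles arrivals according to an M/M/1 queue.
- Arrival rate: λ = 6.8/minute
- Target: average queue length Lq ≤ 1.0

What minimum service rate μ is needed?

For M/M/1: Lq = λ²/(μ(μ-λ))
Need Lq ≤ 1.0, i.e. μ(μ-λ) ≥ λ²/1.0
μ² - 6.8μ - 46.24/1.0 ≥ 0  →  μ² - 6.8μ - 46.2400 ≥ 0
Quadratic formula (positive root): μ = [λ + √(λ² + 4×46.2400)]/2
Discriminant: 46.24 + 4×46.2400 = 231.2000, √231.2000 = 15.2053
μ ≥ (6.8 + 15.2053)/2 = 11.0026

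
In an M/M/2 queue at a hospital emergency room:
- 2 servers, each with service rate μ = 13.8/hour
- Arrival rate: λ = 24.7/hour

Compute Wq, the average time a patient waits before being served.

Traffic intensity: ρ = λ/(cμ) = 24.7/(2×13.8) = 0.8949
Since ρ = 0.8949 < 1, system is stable.
Offered load a = λ/μ = cρ = 24.7/13.8 = 1.7899
P₀ = [ Σₙ₌₀^1 aⁿ/n! + a^2/(2!(1-ρ)) ]⁻¹
Σ = a^0/0! + a^1/1! = 1.0000 + 1.7899 = 2.7899
a^2/(2!(1-ρ)) = 3.203581/(2 × 0.1050725) = 15.2446
P₀ = 1/(2.7899 + 15.2446) = 0.05545
Lq = P₀·a^2·ρ / (2!(1-ρ)²) = 0.05545 × 3.2036 × 0.8949 / (2 × 0.01104) = 7.1997
Wq = Lq/λ = 7.1997/24.7 = 0.2915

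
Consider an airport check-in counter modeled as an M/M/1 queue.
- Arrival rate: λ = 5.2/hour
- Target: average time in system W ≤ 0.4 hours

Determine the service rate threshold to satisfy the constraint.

For M/M/1: W = 1/(μ-λ)
Need W ≤ 0.4, so 1/(μ-λ) ≤ 0.4
μ - λ ≥ 1/0.4 = 2.5000
μ ≥ 5.2 + 2.5000 = 7.7000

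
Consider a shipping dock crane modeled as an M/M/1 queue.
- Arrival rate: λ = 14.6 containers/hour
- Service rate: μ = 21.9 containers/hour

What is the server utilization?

Server utilization: ρ = λ/μ
ρ = 14.6/21.9 = 0.6667
The server is busy 66.67% of the time.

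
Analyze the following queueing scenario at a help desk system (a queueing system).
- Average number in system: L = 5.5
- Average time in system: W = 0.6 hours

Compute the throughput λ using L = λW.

Little's Law: L = λW, so λ = L/W
λ = 5.5/0.6 = 9.1667 tickets/hour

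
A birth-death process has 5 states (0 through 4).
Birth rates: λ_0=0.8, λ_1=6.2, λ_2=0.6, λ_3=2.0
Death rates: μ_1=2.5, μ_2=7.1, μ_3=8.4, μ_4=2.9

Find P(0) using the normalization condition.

Ratios P(n)/P(0) = (λ₀···λₙ₋₁)/(μ₁···μₙ):
P(1)/P(0) = (0.8)/(2.5) = 0.32000
P(2)/P(0) = (0.8×6.2)/(2.5×7.1) = 0.27944
P(3)/P(0) = (0.8×6.2×0.6)/(2.5×7.1×8.4) = 0.019960
P(4)/P(0) = (0.8×6.2×0.6×2.0)/(2.5×7.1×8.4×2.9) = 0.013765

Normalization: ∑ P(n) = 1
P(0) × (1.0000 + 0.32000 + 0.27944 + 0.019960 + 0.013765) = 1
P(0) × 1.6332 = 1
P(0) = 1/1.6332 = 0.6123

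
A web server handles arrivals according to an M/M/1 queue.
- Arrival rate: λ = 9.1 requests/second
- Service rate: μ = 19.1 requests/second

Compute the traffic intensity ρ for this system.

Server utilization: ρ = λ/μ
ρ = 9.1/19.1 = 0.4764
The server is busy 47.64% of the time.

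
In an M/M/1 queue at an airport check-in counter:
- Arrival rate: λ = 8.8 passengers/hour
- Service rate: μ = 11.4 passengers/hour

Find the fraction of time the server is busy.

Server utilization: ρ = λ/μ
ρ = 8.8/11.4 = 0.7719
The server is busy 77.19% of the time.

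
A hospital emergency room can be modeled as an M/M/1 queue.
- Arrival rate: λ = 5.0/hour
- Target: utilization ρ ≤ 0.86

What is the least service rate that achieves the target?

ρ = λ/μ, so μ = λ/ρ
μ ≥ 5.0/0.86 = 5.8140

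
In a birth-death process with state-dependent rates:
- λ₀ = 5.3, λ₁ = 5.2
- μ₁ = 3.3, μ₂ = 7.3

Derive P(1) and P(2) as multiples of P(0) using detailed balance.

Balance equations:
State 0: λ₀P₀ = μ₁P₁ → P₁ = (λ₀/μ₁)P₀ = (5.3/3.3)P₀ = 1.6061P₀
State 1: P₂ = (λ₀λ₁)/(μ₁μ₂)P₀ = (5.3×5.2)/(3.3×7.3)P₀ = 1.1440P₀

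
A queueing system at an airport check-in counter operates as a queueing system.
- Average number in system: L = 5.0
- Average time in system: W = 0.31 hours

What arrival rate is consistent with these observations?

Little's Law: L = λW, so λ = L/W
λ = 5.0/0.31 = 16.1290 passengers/hour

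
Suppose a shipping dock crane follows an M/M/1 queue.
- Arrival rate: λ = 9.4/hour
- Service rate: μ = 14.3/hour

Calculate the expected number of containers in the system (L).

ρ = λ/μ = 9.4/14.3 = 0.6573
For M/M/1: L = λ/(μ-λ)
L = 9.4/(14.3-9.4) = 9.4/4.90
L = 1.9184 containers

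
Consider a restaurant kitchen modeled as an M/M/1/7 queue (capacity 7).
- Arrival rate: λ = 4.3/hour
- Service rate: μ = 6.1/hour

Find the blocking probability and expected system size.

ρ = λ/μ = 4.3/6.1 = 0.70492
P₀ = (1-ρ)/(1-ρ^(K+1)) = (1-0.70492)/(1-0.70492^8) = 0.29508/0.93903 = 0.3142
P_K = P₀×ρ^K = 0.3142 × 0.70492^7 = 0.3142 × 0.08649 = 0.02718
Blocking probability P_7 = 0.02718 (2.72%)
L = ρ[1 - (K+1)ρ^K + Kρ^(K+1)] / [(1-ρ)(1-ρ^(K+1))]
L = 0.70492 × (1 - 8×0.08649 + 7×0.06097) / ((1 - 0.70492) × (1 - 0.06097)) = 1.8695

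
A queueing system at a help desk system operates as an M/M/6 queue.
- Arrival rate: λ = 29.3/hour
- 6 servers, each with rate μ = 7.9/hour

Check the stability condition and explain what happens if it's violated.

Stability requires ρ = λ/(cμ) < 1
ρ = 29.3/(6 × 7.9) = 29.3/47.40 = 0.6181
Since 0.6181 < 1, the system is STABLE.
The servers are busy 61.81% of the time.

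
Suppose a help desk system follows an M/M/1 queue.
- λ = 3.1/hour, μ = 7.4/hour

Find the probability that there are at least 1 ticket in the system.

ρ = λ/μ = 3.1/7.4 = 0.4189
P(N ≥ n) = ρⁿ
P(N ≥ 1) = 0.4189^1
P(N ≥ 1) = 0.4189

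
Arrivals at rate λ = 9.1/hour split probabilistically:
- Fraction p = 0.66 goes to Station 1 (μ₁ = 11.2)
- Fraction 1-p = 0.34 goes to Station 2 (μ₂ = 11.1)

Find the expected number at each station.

Effective rates: λ₁ = 9.1×0.66 = 6.006, λ₂ = 9.1×0.34 = 3.094
Station 1: ρ₁ = 6.006/11.2 = 0.53625, L₁ = ρ₁/(1-ρ₁) = 0.53625/(1-0.53625) = 1.1563
Station 2: ρ₂ = 3.094/11.1 = 0.27874, L₂ = ρ₂/(1-ρ₂) = 0.27874/(1-0.27874) = 0.3865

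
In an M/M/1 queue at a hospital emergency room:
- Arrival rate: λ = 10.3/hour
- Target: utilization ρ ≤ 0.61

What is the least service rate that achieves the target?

ρ = λ/μ, so μ = λ/ρ
μ ≥ 10.3/0.61 = 16.8852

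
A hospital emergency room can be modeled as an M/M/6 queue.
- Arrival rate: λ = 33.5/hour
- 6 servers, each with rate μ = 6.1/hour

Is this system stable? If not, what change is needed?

Stability requires ρ = λ/(cμ) < 1
ρ = 33.5/(6 × 6.1) = 33.5/36.60 = 0.9153
Since 0.9153 < 1, the system is STABLE.
The servers are busy 91.53% of the time.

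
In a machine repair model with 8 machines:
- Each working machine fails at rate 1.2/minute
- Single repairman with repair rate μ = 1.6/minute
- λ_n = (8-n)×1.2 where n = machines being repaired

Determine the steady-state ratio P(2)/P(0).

P(2)/P(0) = ∏_{i=0}^{2-1} λ_i/μ_{i+1}
= (8-0)×1.2/1.6 × (8-1)×1.2/1.6
= 31.5000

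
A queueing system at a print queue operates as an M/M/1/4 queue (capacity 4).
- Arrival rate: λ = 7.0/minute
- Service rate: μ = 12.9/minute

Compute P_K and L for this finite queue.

ρ = λ/μ = 7.0/12.9 = 0.54264
P₀ = (1-ρ)/(1-ρ^(K+1)) = (1-0.54264)/(1-0.54264^5) = 0.45736/0.95295 = 0.4799
P_K = P₀×ρ^K = 0.4799 × 0.54264^4 = 0.4799 × 0.08671 = 0.04161
Blocking probability P_4 = 0.04161 (4.16%)
L = ρ[1 - (K+1)ρ^K + Kρ^(K+1)] / [(1-ρ)(1-ρ^(K+1))]
L = 0.54264 × (1 - 5×0.08671 + 4×0.04705) / ((1 - 0.54264) × (1 - 0.04705)) = 0.9396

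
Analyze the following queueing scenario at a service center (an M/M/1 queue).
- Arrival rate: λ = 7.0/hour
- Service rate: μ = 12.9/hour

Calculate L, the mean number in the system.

ρ = λ/μ = 7.0/12.9 = 0.5426
For M/M/1: L = λ/(μ-λ)
L = 7.0/(12.9-7.0) = 7.0/5.90
L = 1.1864 customers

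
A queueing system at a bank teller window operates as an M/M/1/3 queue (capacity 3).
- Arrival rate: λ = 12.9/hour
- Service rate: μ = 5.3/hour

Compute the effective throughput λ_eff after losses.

ρ = λ/μ = 12.9/5.3 = 2.43396
P₀ = (1-ρ)/(1-ρ^(K+1)) = (1-2.43396)/(1-2.43396^4) = -1.4340/-34.0957 = 0.04206
P_K = P₀×ρ^K = 0.042057 × 2.43396^3 = 0.042057 × 14.4192 = 0.6064
λ_eff = λ(1-P_K) = 12.9 × (1 - 0.60643) = 12.9 × 0.39357 = 5.0771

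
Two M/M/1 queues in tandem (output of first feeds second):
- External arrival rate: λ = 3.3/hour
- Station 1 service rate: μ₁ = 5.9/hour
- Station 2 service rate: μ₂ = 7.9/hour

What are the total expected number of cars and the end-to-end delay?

By Jackson's theorem, each station behaves as independent M/M/1.
Station 1: ρ₁ = 3.3/5.9 = 0.5593, L₁ = ρ₁/(1-ρ₁) = λ/(μ₁-λ) = 3.3/2.60 = 1.2692
Station 2: ρ₂ = 3.3/7.9 = 0.4177, L₂ = ρ₂/(1-ρ₂) = λ/(μ₂-λ) = 3.3/4.60 = 0.7174
Total: L = L₁ + L₂ = 1.2692 + 0.7174 = 1.9866
W = L/λ = 1.9866/3.3 = 0.6020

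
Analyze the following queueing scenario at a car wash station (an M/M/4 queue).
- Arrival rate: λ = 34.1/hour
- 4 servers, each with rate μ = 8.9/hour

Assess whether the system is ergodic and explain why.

Stability requires ρ = λ/(cμ) < 1
ρ = 34.1/(4 × 8.9) = 34.1/35.60 = 0.9579
Since 0.9579 < 1, the system is STABLE.
The servers are busy 95.79% of the time.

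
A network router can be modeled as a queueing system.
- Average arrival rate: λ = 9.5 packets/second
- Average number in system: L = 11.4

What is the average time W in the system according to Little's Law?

Little's Law: L = λW, so W = L/λ
W = 11.4/9.5 = 1.2000 seconds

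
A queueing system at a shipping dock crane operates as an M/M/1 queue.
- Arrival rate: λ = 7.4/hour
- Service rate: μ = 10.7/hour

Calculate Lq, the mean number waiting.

ρ = λ/μ = 7.4/10.7 = 0.6916
For M/M/1: Lq = λ²/(μ(μ-λ))
Lq = 54.76/(10.7 × 3.30)
Lq = 1.5508 containers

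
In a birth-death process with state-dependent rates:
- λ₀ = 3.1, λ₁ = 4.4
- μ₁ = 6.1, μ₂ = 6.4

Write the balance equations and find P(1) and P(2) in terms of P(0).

Balance equations:
State 0: λ₀P₀ = μ₁P₁ → P₁ = (λ₀/μ₁)P₀ = (3.1/6.1)P₀ = 0.5082P₀
State 1: P₂ = (λ₀λ₁)/(μ₁μ₂)P₀ = (3.1×4.4)/(6.1×6.4)P₀ = 0.3494P₀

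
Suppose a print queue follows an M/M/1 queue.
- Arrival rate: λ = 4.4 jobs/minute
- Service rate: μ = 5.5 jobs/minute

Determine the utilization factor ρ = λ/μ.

Server utilization: ρ = λ/μ
ρ = 4.4/5.5 = 0.8000
The server is busy 80.00% of the time.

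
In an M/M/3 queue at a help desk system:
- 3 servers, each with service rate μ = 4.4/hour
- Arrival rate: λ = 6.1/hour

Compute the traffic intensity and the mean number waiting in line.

Traffic intensity: ρ = λ/(cμ) = 6.1/(3×4.4) = 0.4621
Since ρ = 0.4621 < 1, system is stable.
Offered load a = λ/μ = cρ = 6.1/4.4 = 1.3864
P₀ = [ Σₙ₌₀^2 aⁿ/n! + a^3/(3!(1-ρ)) ]⁻¹
Σ = a^0/0! + a^1/1! + a^2/2! = 1.0000 + 1.3864 + 0.9610 = 3.3474
a^3/(3!(1-ρ)) = 2.6646/(6 × 0.5379) = 0.8256
P₀ = 1/(3.3474 + 0.8256) = 0.2396
Lq = P₀·a^3·ρ / (3!(1-ρ)²) = 0.2396 × 2.6646 × 0.4621 / (6 × 0.2893) = 0.1700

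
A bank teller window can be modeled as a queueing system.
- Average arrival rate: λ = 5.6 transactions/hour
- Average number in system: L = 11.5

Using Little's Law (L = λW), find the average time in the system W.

Little's Law: L = λW, so W = L/λ
W = 11.5/5.6 = 2.0536 hours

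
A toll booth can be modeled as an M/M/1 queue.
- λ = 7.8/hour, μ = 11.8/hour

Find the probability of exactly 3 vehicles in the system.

ρ = λ/μ = 7.8/11.8 = 0.66102
P(n) = (1-ρ)ρⁿ
P(3) = (1-0.66102) × 0.66102^3
P(3) = 0.33898 × 0.28883
P(3) = 0.09791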